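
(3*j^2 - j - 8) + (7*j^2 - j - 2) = 10*j^2 - 2*j - 10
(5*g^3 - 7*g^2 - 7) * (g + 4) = 5*g^4 + 13*g^3 - 28*g^2 - 7*g - 28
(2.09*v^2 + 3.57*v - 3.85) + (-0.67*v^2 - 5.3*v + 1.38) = 1.42*v^2 - 1.73*v - 2.47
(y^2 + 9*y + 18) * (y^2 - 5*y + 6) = y^4 + 4*y^3 - 21*y^2 - 36*y + 108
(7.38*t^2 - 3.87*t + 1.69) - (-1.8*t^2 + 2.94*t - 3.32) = 9.18*t^2 - 6.81*t + 5.01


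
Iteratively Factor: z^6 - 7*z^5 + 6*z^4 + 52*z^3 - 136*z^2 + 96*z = (z - 2)*(z^5 - 5*z^4 - 4*z^3 + 44*z^2 - 48*z) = (z - 4)*(z - 2)*(z^4 - z^3 - 8*z^2 + 12*z) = (z - 4)*(z - 2)^2*(z^3 + z^2 - 6*z) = (z - 4)*(z - 2)^3*(z^2 + 3*z) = (z - 4)*(z - 2)^3*(z + 3)*(z)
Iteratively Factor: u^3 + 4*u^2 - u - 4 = (u + 1)*(u^2 + 3*u - 4) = (u - 1)*(u + 1)*(u + 4)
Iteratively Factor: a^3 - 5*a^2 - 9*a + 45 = (a - 5)*(a^2 - 9) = (a - 5)*(a + 3)*(a - 3)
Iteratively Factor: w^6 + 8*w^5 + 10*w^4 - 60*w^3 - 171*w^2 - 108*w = (w + 3)*(w^5 + 5*w^4 - 5*w^3 - 45*w^2 - 36*w) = w*(w + 3)*(w^4 + 5*w^3 - 5*w^2 - 45*w - 36) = w*(w + 3)^2*(w^3 + 2*w^2 - 11*w - 12) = w*(w + 3)^2*(w + 4)*(w^2 - 2*w - 3) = w*(w - 3)*(w + 3)^2*(w + 4)*(w + 1)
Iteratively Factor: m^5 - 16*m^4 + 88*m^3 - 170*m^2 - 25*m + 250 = (m - 5)*(m^4 - 11*m^3 + 33*m^2 - 5*m - 50) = (m - 5)^2*(m^3 - 6*m^2 + 3*m + 10) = (m - 5)^3*(m^2 - m - 2) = (m - 5)^3*(m + 1)*(m - 2)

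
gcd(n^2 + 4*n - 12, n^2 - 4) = n - 2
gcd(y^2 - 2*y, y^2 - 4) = y - 2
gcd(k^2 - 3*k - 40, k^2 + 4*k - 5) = k + 5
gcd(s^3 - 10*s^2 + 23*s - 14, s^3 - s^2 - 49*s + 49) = s^2 - 8*s + 7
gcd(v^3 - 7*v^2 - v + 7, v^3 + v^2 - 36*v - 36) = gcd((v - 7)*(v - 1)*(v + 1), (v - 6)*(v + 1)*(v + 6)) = v + 1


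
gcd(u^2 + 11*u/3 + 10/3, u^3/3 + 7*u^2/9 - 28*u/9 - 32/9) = 1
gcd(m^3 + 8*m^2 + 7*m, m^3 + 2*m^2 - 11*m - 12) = m + 1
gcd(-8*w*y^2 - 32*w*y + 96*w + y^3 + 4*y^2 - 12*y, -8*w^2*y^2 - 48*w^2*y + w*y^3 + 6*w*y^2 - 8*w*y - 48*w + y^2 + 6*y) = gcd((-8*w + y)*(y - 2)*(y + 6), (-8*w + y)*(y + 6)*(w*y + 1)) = -8*w*y - 48*w + y^2 + 6*y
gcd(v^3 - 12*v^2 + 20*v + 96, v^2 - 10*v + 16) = v - 8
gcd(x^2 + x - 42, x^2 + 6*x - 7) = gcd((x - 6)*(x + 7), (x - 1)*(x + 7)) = x + 7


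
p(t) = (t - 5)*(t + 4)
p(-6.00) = 22.00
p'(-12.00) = -25.00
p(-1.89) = -14.54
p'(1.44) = 1.88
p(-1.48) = -16.33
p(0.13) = -20.11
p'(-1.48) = -3.96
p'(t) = 2*t - 1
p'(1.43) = 1.86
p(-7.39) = 42.00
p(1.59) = -19.06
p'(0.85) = 0.70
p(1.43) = -19.39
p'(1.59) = 2.18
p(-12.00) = 136.00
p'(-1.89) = -4.78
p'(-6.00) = -13.00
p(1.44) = -19.37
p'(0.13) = -0.74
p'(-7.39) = -15.78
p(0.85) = -20.13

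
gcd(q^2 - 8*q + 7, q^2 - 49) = q - 7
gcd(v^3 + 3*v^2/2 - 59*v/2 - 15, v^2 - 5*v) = v - 5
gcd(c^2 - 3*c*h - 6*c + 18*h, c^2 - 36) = c - 6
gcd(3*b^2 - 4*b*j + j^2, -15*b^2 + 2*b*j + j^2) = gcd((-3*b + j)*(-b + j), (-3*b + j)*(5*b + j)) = 3*b - j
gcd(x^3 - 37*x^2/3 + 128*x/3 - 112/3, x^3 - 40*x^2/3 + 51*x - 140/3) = x^2 - 25*x/3 + 28/3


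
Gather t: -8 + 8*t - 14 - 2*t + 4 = 6*t - 18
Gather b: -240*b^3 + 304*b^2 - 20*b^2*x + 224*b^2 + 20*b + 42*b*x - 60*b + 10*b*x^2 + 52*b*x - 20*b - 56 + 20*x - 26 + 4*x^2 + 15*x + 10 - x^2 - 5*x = -240*b^3 + b^2*(528 - 20*x) + b*(10*x^2 + 94*x - 60) + 3*x^2 + 30*x - 72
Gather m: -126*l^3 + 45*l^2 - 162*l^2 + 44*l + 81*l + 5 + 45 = -126*l^3 - 117*l^2 + 125*l + 50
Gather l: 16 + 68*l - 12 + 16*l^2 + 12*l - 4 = 16*l^2 + 80*l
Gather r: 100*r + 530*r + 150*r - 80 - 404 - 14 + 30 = 780*r - 468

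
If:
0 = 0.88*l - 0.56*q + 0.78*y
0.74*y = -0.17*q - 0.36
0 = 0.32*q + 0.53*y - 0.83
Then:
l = 5.04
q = 5.49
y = -1.75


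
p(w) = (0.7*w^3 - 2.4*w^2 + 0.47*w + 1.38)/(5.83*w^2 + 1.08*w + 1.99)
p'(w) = (-11.66*w - 1.08)*(0.7*w^3 - 2.4*w^2 + 0.47*w + 1.38)/(5.83*w^2 + 1.08*w + 1.99)^2 + (2.1*w^2 - 4.8*w + 0.47)/(5.83*w^2 + 1.08*w + 1.99)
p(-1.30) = -0.46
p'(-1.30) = 0.36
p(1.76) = -0.06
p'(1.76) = -0.00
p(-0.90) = -0.26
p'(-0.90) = 0.70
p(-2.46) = -0.71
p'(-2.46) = 0.15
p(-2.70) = -0.75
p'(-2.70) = 0.14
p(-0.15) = 0.64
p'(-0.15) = 0.85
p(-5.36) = -1.09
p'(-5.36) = 0.12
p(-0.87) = -0.24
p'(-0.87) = 0.74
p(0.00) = 0.69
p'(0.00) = -0.14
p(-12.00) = -1.88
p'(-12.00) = 0.12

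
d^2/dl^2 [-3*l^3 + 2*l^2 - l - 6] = 4 - 18*l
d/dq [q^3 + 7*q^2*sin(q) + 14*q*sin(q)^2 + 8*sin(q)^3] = 7*q^2*cos(q) + 3*q^2 + 14*q*sin(q) + 14*q*sin(2*q) + 24*sin(q)^2*cos(q) + 14*sin(q)^2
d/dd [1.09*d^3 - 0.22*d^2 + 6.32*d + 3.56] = 3.27*d^2 - 0.44*d + 6.32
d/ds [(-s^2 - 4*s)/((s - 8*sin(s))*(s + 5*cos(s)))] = (-s*(s + 4)*(s - 8*sin(s))*(5*sin(s) - 1) - s*(s + 4)*(s + 5*cos(s))*(8*cos(s) - 1) + (-2*s - 4)*(s - 8*sin(s))*(s + 5*cos(s)))/((s - 8*sin(s))^2*(s + 5*cos(s))^2)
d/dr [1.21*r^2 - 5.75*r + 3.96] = 2.42*r - 5.75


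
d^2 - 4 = (d - 2)*(d + 2)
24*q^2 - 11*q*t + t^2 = (-8*q + t)*(-3*q + t)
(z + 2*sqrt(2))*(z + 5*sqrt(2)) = z^2 + 7*sqrt(2)*z + 20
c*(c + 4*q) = c^2 + 4*c*q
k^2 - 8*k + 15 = (k - 5)*(k - 3)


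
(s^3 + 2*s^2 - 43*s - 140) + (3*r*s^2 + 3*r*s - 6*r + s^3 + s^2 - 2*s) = 3*r*s^2 + 3*r*s - 6*r + 2*s^3 + 3*s^2 - 45*s - 140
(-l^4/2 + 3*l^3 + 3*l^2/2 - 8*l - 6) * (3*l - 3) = -3*l^5/2 + 21*l^4/2 - 9*l^3/2 - 57*l^2/2 + 6*l + 18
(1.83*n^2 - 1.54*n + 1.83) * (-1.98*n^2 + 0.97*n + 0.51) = -3.6234*n^4 + 4.8243*n^3 - 4.1839*n^2 + 0.9897*n + 0.9333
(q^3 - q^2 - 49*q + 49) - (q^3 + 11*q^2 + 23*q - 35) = -12*q^2 - 72*q + 84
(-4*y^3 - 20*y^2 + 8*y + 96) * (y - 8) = -4*y^4 + 12*y^3 + 168*y^2 + 32*y - 768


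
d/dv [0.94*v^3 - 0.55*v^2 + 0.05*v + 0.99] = 2.82*v^2 - 1.1*v + 0.05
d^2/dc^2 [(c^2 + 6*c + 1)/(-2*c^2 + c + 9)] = 4*(-13*c^3 - 33*c^2 - 159*c - 23)/(8*c^6 - 12*c^5 - 102*c^4 + 107*c^3 + 459*c^2 - 243*c - 729)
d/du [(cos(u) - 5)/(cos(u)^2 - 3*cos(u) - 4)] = (cos(u)^2 - 10*cos(u) + 19)*sin(u)/((cos(u) - 4)^2*(cos(u) + 1)^2)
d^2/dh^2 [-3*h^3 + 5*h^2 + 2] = 10 - 18*h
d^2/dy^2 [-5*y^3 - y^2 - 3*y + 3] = -30*y - 2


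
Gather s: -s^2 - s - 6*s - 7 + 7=-s^2 - 7*s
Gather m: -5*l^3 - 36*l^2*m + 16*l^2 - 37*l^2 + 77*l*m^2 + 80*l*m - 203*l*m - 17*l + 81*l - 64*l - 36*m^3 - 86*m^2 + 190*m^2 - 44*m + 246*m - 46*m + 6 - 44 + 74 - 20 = -5*l^3 - 21*l^2 - 36*m^3 + m^2*(77*l + 104) + m*(-36*l^2 - 123*l + 156) + 16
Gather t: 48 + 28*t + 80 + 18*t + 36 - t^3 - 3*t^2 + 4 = -t^3 - 3*t^2 + 46*t + 168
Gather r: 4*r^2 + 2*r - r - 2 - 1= 4*r^2 + r - 3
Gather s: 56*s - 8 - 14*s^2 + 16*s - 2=-14*s^2 + 72*s - 10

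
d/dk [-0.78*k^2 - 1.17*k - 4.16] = -1.56*k - 1.17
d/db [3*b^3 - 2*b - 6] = 9*b^2 - 2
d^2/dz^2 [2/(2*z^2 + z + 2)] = 4*(-4*z^2 - 2*z + (4*z + 1)^2 - 4)/(2*z^2 + z + 2)^3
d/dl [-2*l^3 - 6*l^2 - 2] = 6*l*(-l - 2)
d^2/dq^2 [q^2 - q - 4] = 2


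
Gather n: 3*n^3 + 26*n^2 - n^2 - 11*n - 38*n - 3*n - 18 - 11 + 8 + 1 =3*n^3 + 25*n^2 - 52*n - 20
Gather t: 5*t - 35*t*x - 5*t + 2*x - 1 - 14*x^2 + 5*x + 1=-35*t*x - 14*x^2 + 7*x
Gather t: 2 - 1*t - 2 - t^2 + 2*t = -t^2 + t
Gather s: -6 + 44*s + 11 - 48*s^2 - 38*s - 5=-48*s^2 + 6*s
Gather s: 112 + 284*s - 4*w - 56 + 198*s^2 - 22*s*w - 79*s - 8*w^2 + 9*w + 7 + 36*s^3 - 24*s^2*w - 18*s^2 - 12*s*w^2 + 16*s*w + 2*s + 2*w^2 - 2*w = 36*s^3 + s^2*(180 - 24*w) + s*(-12*w^2 - 6*w + 207) - 6*w^2 + 3*w + 63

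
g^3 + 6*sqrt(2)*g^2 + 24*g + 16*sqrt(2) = (g + 2*sqrt(2))^3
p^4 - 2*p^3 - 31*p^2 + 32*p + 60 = (p - 6)*(p - 2)*(p + 1)*(p + 5)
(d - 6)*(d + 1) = d^2 - 5*d - 6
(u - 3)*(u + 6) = u^2 + 3*u - 18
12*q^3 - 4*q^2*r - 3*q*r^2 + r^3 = (-3*q + r)*(-2*q + r)*(2*q + r)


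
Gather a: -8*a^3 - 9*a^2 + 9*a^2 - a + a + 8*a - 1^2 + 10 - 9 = -8*a^3 + 8*a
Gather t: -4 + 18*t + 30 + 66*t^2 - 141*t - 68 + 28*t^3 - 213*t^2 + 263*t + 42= 28*t^3 - 147*t^2 + 140*t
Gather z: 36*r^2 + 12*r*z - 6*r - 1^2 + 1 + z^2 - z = 36*r^2 - 6*r + z^2 + z*(12*r - 1)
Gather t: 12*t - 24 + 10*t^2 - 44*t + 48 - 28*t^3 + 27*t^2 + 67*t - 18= -28*t^3 + 37*t^2 + 35*t + 6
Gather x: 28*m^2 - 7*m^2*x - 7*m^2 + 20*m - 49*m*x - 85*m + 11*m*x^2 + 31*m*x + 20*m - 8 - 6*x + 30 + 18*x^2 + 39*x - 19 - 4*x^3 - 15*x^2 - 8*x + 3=21*m^2 - 45*m - 4*x^3 + x^2*(11*m + 3) + x*(-7*m^2 - 18*m + 25) + 6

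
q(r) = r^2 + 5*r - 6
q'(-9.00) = -13.00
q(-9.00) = 30.00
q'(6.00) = 17.00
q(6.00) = 60.00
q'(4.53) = 14.06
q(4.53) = 37.17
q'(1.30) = 7.60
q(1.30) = 2.19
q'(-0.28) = 4.44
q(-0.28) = -7.32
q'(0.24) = 5.48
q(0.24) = -4.74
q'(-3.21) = -1.42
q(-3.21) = -11.75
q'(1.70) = 8.40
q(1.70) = 5.39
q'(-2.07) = 0.86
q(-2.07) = -12.07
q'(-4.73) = -4.46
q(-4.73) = -7.28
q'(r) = 2*r + 5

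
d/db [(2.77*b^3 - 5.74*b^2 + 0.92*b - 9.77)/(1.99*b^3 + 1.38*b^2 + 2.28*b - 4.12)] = (15.2452*b^4 + 8.9696*b^3 + 9.73289999999999*b^2 + 74.2628*b + 18.4852)/(3.9601*b^6 + 5.4924*b^5 + 10.9788*b^4 - 10.1048*b^3 - 6.1728*b^2 - 18.7872*b + 16.9744)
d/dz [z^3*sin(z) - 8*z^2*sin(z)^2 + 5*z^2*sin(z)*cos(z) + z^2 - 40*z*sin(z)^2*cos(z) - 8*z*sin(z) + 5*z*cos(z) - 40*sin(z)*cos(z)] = z^3*cos(z) + 3*z^2*sin(z) - 8*z^2*sin(2*z) + 5*z^2*cos(2*z) + 5*z*sin(z) + 5*z*sin(2*z) - 30*z*sin(3*z) - 8*z*cos(z) + 8*z*cos(2*z) - 6*z - 8*sin(z) - 5*cos(z) - 40*cos(2*z) + 10*cos(3*z)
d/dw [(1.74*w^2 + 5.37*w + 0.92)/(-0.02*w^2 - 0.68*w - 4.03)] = (-1.0758*w^2 - 13.9876*w - 21.0155)/(0.0004*w^4 + 0.0272*w^3 + 0.6236*w^2 + 5.4808*w + 16.2409)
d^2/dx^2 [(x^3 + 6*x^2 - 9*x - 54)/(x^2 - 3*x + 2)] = 16*(2*x^3 - 27*x^2 + 69*x - 51)/(x^6 - 9*x^5 + 33*x^4 - 63*x^3 + 66*x^2 - 36*x + 8)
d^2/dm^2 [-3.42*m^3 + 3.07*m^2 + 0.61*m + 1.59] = 6.14 - 20.52*m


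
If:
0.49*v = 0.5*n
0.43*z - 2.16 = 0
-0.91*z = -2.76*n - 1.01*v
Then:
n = 1.21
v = 1.23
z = 5.02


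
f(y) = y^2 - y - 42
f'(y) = 2*y - 1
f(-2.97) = -30.21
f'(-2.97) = -6.94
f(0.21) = -42.17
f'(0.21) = -0.58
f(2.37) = -38.75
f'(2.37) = 3.74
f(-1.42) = -38.56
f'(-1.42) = -3.84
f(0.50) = -42.25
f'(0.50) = 0.00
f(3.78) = -31.49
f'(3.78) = 6.56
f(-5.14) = -10.44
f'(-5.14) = -11.28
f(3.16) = -35.17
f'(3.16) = 5.32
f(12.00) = 90.00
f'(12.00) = 23.00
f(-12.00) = 114.00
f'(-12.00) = -25.00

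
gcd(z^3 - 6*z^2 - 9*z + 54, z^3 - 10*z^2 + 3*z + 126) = z^2 - 3*z - 18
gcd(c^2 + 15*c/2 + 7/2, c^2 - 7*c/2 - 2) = c + 1/2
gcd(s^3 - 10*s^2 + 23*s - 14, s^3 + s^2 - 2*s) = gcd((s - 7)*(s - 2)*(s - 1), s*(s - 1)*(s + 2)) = s - 1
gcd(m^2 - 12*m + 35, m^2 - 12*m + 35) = m^2 - 12*m + 35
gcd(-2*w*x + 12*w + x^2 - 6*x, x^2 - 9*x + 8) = 1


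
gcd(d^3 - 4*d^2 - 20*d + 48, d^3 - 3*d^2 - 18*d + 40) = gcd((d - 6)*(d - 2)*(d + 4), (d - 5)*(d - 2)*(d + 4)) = d^2 + 2*d - 8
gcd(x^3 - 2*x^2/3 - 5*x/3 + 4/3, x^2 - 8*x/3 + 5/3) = x - 1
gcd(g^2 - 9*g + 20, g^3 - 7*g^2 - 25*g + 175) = g - 5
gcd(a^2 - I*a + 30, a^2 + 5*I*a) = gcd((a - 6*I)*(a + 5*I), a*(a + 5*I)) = a + 5*I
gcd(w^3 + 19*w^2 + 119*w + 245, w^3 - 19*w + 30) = w + 5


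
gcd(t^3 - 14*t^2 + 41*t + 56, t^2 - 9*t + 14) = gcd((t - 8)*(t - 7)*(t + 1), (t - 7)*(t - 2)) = t - 7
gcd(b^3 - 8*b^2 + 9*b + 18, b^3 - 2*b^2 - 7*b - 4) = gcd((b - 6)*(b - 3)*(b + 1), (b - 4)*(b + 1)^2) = b + 1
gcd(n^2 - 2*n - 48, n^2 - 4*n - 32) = n - 8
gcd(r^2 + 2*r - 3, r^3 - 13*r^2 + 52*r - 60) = 1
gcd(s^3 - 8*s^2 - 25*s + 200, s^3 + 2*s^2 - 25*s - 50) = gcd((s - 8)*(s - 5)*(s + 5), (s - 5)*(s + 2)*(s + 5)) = s^2 - 25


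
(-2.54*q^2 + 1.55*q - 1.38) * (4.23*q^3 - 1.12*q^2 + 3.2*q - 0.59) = -10.7442*q^5 + 9.4013*q^4 - 15.7014*q^3 + 8.0042*q^2 - 5.3305*q + 0.8142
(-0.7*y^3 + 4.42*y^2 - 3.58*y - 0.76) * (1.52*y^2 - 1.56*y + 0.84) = -1.064*y^5 + 7.8104*y^4 - 12.9248*y^3 + 8.1424*y^2 - 1.8216*y - 0.6384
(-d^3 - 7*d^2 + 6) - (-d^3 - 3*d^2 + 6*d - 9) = -4*d^2 - 6*d + 15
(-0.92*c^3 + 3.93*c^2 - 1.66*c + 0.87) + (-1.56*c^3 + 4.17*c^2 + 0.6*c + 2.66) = -2.48*c^3 + 8.1*c^2 - 1.06*c + 3.53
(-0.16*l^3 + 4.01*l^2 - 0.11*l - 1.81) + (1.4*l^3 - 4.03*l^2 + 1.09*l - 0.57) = 1.24*l^3 - 0.0200000000000005*l^2 + 0.98*l - 2.38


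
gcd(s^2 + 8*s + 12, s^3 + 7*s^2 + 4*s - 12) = s^2 + 8*s + 12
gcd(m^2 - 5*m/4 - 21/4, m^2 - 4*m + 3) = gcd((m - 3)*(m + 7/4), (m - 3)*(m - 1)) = m - 3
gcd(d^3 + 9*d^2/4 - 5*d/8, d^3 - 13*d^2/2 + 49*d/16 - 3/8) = d - 1/4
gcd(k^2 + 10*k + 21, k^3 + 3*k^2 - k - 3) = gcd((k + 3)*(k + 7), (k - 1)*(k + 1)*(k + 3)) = k + 3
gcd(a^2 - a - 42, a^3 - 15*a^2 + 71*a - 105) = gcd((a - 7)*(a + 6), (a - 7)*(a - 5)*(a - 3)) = a - 7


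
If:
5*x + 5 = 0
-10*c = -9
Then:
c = 9/10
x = -1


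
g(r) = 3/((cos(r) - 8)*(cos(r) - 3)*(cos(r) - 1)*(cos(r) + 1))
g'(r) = 3*sin(r)/((cos(r) - 8)*(cos(r) - 3)*(cos(r) - 1)*(cos(r) + 1)^2) + 3*sin(r)/((cos(r) - 8)*(cos(r) - 3)*(cos(r) - 1)^2*(cos(r) + 1)) + 3*sin(r)/((cos(r) - 8)*(cos(r) - 3)^2*(cos(r) - 1)*(cos(r) + 1)) + 3*sin(r)/((cos(r) - 8)^2*(cos(r) - 3)*(cos(r) - 1)*(cos(r) + 1))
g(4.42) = -0.12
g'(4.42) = 0.02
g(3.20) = -24.47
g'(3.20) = 836.46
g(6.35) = -48.00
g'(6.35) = 1436.83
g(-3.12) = -178.78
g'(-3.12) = 16555.06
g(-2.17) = -0.14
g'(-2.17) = 0.15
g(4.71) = -0.12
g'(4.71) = -0.06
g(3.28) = -4.39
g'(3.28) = 62.86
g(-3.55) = -0.54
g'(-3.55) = -2.44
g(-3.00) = -4.20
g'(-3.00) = 58.71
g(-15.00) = -0.22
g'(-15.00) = 0.45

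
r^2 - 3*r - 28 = (r - 7)*(r + 4)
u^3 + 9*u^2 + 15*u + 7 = (u + 1)^2*(u + 7)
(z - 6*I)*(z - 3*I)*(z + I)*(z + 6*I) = z^4 - 2*I*z^3 + 39*z^2 - 72*I*z + 108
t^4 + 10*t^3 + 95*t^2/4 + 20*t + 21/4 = (t + 1/2)*(t + 1)*(t + 3/2)*(t + 7)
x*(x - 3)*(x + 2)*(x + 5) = x^4 + 4*x^3 - 11*x^2 - 30*x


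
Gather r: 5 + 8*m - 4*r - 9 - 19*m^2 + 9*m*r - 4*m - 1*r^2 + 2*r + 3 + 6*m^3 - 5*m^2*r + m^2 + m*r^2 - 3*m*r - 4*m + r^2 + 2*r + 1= 6*m^3 - 18*m^2 + m*r^2 + r*(-5*m^2 + 6*m)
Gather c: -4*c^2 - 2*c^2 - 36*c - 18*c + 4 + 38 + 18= -6*c^2 - 54*c + 60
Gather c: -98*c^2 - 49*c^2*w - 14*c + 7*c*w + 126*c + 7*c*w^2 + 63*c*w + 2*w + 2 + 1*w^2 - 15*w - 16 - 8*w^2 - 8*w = c^2*(-49*w - 98) + c*(7*w^2 + 70*w + 112) - 7*w^2 - 21*w - 14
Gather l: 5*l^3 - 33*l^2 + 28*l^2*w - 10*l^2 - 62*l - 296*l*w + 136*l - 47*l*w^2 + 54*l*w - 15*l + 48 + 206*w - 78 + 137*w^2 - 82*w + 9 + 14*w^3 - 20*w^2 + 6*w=5*l^3 + l^2*(28*w - 43) + l*(-47*w^2 - 242*w + 59) + 14*w^3 + 117*w^2 + 130*w - 21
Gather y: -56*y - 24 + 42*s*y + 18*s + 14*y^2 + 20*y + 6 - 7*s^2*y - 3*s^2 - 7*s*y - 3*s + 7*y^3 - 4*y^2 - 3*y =-3*s^2 + 15*s + 7*y^3 + 10*y^2 + y*(-7*s^2 + 35*s - 39) - 18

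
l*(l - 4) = l^2 - 4*l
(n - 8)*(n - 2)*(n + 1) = n^3 - 9*n^2 + 6*n + 16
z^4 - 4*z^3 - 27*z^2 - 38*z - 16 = (z - 8)*(z + 1)^2*(z + 2)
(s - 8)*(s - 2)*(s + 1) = s^3 - 9*s^2 + 6*s + 16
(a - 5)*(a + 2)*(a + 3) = a^3 - 19*a - 30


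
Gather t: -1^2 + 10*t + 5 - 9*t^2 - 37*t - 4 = -9*t^2 - 27*t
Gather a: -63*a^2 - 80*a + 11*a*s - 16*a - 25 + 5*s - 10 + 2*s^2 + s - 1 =-63*a^2 + a*(11*s - 96) + 2*s^2 + 6*s - 36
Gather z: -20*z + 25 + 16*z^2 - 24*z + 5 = 16*z^2 - 44*z + 30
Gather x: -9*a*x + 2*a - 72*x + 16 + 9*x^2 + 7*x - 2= 2*a + 9*x^2 + x*(-9*a - 65) + 14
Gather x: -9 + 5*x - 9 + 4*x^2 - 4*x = 4*x^2 + x - 18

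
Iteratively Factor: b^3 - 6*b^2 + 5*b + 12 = (b - 4)*(b^2 - 2*b - 3) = (b - 4)*(b - 3)*(b + 1)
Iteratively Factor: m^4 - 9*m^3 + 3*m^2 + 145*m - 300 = (m - 3)*(m^3 - 6*m^2 - 15*m + 100) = (m - 5)*(m - 3)*(m^2 - m - 20) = (m - 5)^2*(m - 3)*(m + 4)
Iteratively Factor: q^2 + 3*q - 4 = (q - 1)*(q + 4)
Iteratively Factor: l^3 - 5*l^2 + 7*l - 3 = (l - 1)*(l^2 - 4*l + 3) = (l - 1)^2*(l - 3)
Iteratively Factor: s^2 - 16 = (s - 4)*(s + 4)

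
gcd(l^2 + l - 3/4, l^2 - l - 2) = 1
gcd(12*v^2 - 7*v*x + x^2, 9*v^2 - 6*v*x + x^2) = -3*v + x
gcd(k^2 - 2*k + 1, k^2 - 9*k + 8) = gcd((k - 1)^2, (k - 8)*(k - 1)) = k - 1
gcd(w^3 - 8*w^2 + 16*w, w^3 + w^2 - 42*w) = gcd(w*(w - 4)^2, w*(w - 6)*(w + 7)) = w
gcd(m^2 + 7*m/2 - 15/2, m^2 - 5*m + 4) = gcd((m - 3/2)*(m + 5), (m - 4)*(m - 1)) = 1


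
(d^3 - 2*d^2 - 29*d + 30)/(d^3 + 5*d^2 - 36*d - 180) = (d - 1)/(d + 6)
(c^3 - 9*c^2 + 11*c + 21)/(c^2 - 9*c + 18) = (c^2 - 6*c - 7)/(c - 6)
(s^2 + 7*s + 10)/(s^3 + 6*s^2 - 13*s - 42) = (s + 5)/(s^2 + 4*s - 21)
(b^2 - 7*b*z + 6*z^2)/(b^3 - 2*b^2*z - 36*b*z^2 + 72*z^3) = (-b + z)/(-b^2 - 4*b*z + 12*z^2)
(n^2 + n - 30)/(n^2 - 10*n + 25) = (n + 6)/(n - 5)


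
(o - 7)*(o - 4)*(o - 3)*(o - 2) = o^4 - 16*o^3 + 89*o^2 - 206*o + 168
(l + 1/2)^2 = l^2 + l + 1/4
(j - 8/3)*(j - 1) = j^2 - 11*j/3 + 8/3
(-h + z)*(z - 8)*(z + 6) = -h*z^2 + 2*h*z + 48*h + z^3 - 2*z^2 - 48*z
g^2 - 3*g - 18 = (g - 6)*(g + 3)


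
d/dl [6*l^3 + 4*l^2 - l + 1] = 18*l^2 + 8*l - 1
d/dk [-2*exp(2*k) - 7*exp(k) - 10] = (-4*exp(k) - 7)*exp(k)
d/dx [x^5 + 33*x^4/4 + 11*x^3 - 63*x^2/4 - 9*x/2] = 5*x^4 + 33*x^3 + 33*x^2 - 63*x/2 - 9/2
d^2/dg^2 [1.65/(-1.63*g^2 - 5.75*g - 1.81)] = (8.76777*g^2 + 30.92925*g - 1.65*(3.26*g + 5.75)*(6.52*g + 11.5) + 9.73599)/(1.63*g^2 + 5.75*g + 1.81)^3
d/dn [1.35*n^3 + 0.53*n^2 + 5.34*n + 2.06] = 4.05*n^2 + 1.06*n + 5.34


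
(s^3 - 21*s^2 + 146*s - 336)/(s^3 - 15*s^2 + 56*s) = (s - 6)/s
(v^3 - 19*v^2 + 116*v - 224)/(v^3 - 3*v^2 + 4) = (v^3 - 19*v^2 + 116*v - 224)/(v^3 - 3*v^2 + 4)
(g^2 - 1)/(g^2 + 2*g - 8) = (g^2 - 1)/(g^2 + 2*g - 8)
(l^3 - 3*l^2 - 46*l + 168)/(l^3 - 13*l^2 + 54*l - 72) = (l + 7)/(l - 3)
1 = 1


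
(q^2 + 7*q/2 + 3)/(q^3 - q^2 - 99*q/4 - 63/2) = 2*(q + 2)/(2*q^2 - 5*q - 42)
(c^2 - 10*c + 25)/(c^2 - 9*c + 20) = (c - 5)/(c - 4)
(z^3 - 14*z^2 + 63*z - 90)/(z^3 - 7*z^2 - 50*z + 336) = (z^2 - 8*z + 15)/(z^2 - z - 56)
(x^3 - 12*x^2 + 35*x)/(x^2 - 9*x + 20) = x*(x - 7)/(x - 4)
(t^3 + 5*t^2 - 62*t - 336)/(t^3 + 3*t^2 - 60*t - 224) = (t + 6)/(t + 4)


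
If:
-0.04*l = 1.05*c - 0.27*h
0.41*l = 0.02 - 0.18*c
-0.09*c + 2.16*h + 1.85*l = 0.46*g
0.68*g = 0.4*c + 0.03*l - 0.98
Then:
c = -0.11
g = -1.50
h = -0.41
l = 0.10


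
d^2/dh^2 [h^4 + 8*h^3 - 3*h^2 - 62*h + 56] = 12*h^2 + 48*h - 6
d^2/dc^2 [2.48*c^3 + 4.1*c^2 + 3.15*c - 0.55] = 14.88*c + 8.2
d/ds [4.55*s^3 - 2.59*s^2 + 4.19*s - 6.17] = 13.65*s^2 - 5.18*s + 4.19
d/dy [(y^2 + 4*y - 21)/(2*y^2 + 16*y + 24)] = (2*y^2 + 33*y + 108)/(y^4 + 16*y^3 + 88*y^2 + 192*y + 144)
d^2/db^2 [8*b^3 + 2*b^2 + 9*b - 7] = 48*b + 4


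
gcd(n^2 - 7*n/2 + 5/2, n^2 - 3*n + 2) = n - 1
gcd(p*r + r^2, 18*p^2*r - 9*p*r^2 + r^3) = r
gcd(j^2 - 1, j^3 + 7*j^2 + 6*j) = j + 1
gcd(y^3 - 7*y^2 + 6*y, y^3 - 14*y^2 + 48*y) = y^2 - 6*y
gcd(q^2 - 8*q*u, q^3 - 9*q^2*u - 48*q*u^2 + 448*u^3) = q - 8*u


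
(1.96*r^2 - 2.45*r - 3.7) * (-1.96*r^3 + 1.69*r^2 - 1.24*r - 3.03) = -3.8416*r^5 + 8.1144*r^4 + 0.6811*r^3 - 9.1538*r^2 + 12.0115*r + 11.211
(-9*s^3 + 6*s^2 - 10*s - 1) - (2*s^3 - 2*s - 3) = -11*s^3 + 6*s^2 - 8*s + 2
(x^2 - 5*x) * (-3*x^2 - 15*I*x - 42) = -3*x^4 + 15*x^3 - 15*I*x^3 - 42*x^2 + 75*I*x^2 + 210*x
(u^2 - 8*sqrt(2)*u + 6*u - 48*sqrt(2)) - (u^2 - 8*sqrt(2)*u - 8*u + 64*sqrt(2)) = 14*u - 112*sqrt(2)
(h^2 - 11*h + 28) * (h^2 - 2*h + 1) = h^4 - 13*h^3 + 51*h^2 - 67*h + 28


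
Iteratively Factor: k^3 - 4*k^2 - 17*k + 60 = (k - 3)*(k^2 - k - 20) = (k - 3)*(k + 4)*(k - 5)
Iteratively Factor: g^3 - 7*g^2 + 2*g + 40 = (g - 5)*(g^2 - 2*g - 8) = (g - 5)*(g - 4)*(g + 2)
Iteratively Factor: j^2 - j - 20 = (j - 5)*(j + 4)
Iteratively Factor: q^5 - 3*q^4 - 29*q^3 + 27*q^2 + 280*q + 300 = (q + 3)*(q^4 - 6*q^3 - 11*q^2 + 60*q + 100) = (q + 2)*(q + 3)*(q^3 - 8*q^2 + 5*q + 50) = (q - 5)*(q + 2)*(q + 3)*(q^2 - 3*q - 10) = (q - 5)^2*(q + 2)*(q + 3)*(q + 2)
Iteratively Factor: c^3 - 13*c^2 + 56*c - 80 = (c - 5)*(c^2 - 8*c + 16) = (c - 5)*(c - 4)*(c - 4)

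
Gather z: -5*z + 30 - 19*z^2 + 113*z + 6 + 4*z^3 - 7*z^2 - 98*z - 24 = 4*z^3 - 26*z^2 + 10*z + 12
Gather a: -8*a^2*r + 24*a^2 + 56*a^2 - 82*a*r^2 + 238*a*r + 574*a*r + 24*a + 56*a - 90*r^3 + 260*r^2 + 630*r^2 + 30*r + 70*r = a^2*(80 - 8*r) + a*(-82*r^2 + 812*r + 80) - 90*r^3 + 890*r^2 + 100*r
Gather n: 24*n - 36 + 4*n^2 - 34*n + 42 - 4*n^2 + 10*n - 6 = 0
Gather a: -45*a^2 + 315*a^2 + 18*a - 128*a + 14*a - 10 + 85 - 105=270*a^2 - 96*a - 30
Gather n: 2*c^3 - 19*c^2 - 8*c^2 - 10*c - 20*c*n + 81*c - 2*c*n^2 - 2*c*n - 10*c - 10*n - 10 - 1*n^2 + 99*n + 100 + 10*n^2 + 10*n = 2*c^3 - 27*c^2 + 61*c + n^2*(9 - 2*c) + n*(99 - 22*c) + 90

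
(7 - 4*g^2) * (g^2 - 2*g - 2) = -4*g^4 + 8*g^3 + 15*g^2 - 14*g - 14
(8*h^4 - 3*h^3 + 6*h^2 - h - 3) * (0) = 0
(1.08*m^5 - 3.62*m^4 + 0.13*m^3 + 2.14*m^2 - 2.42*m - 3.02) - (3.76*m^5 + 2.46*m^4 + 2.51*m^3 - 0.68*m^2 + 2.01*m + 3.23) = -2.68*m^5 - 6.08*m^4 - 2.38*m^3 + 2.82*m^2 - 4.43*m - 6.25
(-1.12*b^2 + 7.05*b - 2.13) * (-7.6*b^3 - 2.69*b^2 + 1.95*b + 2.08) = 8.512*b^5 - 50.5672*b^4 - 4.9605*b^3 + 17.1476*b^2 + 10.5105*b - 4.4304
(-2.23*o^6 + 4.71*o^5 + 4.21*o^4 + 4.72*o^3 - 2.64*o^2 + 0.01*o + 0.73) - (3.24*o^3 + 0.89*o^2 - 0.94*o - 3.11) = -2.23*o^6 + 4.71*o^5 + 4.21*o^4 + 1.48*o^3 - 3.53*o^2 + 0.95*o + 3.84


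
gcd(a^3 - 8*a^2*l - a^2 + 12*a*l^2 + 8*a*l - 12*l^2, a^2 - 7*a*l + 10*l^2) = a - 2*l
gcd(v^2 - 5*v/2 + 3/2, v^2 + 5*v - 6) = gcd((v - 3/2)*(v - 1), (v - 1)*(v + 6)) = v - 1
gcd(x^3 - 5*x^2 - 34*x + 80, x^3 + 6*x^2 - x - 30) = x^2 + 3*x - 10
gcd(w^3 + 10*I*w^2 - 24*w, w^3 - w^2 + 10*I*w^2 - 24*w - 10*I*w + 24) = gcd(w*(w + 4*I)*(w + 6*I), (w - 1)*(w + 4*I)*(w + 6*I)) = w^2 + 10*I*w - 24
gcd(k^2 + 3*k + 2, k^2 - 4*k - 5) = k + 1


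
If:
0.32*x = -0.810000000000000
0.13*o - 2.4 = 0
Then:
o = 18.46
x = -2.53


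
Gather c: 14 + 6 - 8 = 12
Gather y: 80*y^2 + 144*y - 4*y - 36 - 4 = 80*y^2 + 140*y - 40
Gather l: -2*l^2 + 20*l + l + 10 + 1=-2*l^2 + 21*l + 11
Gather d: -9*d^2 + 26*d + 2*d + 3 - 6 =-9*d^2 + 28*d - 3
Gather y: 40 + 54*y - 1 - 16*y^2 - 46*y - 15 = -16*y^2 + 8*y + 24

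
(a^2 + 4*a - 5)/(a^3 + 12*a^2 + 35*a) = (a - 1)/(a*(a + 7))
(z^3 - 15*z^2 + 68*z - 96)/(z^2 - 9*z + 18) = (z^2 - 12*z + 32)/(z - 6)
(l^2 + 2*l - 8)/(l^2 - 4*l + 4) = (l + 4)/(l - 2)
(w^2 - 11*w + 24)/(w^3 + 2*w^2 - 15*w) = (w - 8)/(w*(w + 5))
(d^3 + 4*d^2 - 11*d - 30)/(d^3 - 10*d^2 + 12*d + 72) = (d^2 + 2*d - 15)/(d^2 - 12*d + 36)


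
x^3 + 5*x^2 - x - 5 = (x - 1)*(x + 1)*(x + 5)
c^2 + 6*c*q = c*(c + 6*q)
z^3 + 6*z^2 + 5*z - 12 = (z - 1)*(z + 3)*(z + 4)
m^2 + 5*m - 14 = (m - 2)*(m + 7)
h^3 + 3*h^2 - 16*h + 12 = (h - 2)*(h - 1)*(h + 6)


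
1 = 1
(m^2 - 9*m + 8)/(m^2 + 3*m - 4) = (m - 8)/(m + 4)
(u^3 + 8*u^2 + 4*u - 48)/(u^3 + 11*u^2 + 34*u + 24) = (u - 2)/(u + 1)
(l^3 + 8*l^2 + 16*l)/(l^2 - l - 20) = l*(l + 4)/(l - 5)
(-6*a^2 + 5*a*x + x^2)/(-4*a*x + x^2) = (6*a^2 - 5*a*x - x^2)/(x*(4*a - x))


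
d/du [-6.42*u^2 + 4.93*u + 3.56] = 4.93 - 12.84*u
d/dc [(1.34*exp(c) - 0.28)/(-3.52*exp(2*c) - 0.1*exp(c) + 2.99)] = (4.7168*exp(2*c) - 1.9712*exp(c) + 3.9786)*exp(c)/(12.3904*exp(4*c) + 0.704*exp(3*c) - 21.0396*exp(2*c) - 0.598*exp(c) + 8.9401)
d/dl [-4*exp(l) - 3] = -4*exp(l)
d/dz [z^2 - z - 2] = 2*z - 1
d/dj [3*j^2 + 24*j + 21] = 6*j + 24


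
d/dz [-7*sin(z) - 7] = -7*cos(z)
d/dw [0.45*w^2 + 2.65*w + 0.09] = 0.9*w + 2.65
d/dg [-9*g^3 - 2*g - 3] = -27*g^2 - 2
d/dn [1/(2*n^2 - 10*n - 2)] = (5/2 - n)/(-n^2 + 5*n + 1)^2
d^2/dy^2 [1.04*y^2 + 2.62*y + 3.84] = 2.08000000000000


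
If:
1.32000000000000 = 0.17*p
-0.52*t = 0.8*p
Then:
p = 7.76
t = -11.95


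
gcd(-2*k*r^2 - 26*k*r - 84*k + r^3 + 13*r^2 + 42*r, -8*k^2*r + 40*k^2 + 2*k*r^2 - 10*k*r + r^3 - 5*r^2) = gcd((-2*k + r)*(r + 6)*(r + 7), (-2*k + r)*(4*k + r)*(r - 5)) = -2*k + r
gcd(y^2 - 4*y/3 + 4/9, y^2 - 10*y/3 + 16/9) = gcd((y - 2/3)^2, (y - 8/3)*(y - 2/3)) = y - 2/3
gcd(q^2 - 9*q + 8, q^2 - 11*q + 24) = q - 8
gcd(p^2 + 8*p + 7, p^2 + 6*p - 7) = p + 7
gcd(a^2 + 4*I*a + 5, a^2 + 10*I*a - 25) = a + 5*I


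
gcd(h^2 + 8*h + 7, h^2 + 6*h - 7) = h + 7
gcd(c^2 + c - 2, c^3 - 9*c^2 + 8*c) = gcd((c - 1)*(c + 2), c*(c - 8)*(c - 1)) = c - 1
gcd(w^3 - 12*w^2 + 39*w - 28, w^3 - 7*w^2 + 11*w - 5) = w - 1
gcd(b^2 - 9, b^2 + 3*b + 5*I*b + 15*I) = b + 3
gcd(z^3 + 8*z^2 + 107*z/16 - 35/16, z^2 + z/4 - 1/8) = z - 1/4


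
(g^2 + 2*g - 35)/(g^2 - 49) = (g - 5)/(g - 7)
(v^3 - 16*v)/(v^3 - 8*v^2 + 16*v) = (v + 4)/(v - 4)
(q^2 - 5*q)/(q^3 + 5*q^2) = (q - 5)/(q*(q + 5))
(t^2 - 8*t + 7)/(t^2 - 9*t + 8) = (t - 7)/(t - 8)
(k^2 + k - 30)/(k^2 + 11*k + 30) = (k - 5)/(k + 5)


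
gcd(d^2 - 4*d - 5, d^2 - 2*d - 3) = d + 1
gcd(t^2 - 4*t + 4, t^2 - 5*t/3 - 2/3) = t - 2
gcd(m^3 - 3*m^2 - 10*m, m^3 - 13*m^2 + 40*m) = m^2 - 5*m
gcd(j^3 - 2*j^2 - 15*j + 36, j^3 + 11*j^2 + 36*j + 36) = 1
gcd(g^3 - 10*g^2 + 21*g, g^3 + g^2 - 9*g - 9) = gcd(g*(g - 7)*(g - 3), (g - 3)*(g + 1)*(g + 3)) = g - 3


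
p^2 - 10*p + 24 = (p - 6)*(p - 4)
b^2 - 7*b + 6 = (b - 6)*(b - 1)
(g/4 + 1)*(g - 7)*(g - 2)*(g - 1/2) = g^4/4 - 11*g^3/8 - 39*g^2/8 + 67*g/4 - 7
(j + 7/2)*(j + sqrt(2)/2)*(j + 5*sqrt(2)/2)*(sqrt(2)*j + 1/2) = sqrt(2)*j^4 + 7*sqrt(2)*j^3/2 + 13*j^3/2 + 4*sqrt(2)*j^2 + 91*j^2/4 + 5*j/4 + 14*sqrt(2)*j + 35/8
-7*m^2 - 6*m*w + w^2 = (-7*m + w)*(m + w)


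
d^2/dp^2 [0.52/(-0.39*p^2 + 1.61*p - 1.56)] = (0.158184*p^2 - 0.653016*p - 0.52*(0.78*p - 1.61)*(1.56*p - 3.22) + 0.632736)/(0.39*p^2 - 1.61*p + 1.56)^3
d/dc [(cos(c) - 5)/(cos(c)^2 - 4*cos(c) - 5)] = sin(c)/(cos(c) + 1)^2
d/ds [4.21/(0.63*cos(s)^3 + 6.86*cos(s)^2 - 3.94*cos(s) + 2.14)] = (7.9569*cos(s)^2 + 57.7612*cos(s) - 16.5874)*sin(s)/(0.63*cos(s)^3 + 6.86*cos(s)^2 - 3.94*cos(s) + 2.14)^2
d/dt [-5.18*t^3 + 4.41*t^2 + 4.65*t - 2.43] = -15.54*t^2 + 8.82*t + 4.65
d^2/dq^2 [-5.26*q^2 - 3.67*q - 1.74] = -10.5200000000000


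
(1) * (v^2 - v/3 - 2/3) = v^2 - v/3 - 2/3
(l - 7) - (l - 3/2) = -11/2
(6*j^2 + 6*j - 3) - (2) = 6*j^2 + 6*j - 5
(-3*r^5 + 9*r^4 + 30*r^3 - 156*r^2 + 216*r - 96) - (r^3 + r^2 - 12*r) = -3*r^5 + 9*r^4 + 29*r^3 - 157*r^2 + 228*r - 96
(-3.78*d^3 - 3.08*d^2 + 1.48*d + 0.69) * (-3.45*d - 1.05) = 13.041*d^4 + 14.595*d^3 - 1.872*d^2 - 3.9345*d - 0.7245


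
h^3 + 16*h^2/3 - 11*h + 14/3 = (h - 1)*(h - 2/3)*(h + 7)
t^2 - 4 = (t - 2)*(t + 2)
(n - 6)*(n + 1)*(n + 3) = n^3 - 2*n^2 - 21*n - 18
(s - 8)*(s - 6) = s^2 - 14*s + 48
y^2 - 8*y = y*(y - 8)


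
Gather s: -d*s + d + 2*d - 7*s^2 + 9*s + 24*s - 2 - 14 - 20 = 3*d - 7*s^2 + s*(33 - d) - 36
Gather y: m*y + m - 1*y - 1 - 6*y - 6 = m + y*(m - 7) - 7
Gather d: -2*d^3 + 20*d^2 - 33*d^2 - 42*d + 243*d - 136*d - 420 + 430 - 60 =-2*d^3 - 13*d^2 + 65*d - 50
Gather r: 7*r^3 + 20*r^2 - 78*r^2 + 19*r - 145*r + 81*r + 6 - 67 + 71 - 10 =7*r^3 - 58*r^2 - 45*r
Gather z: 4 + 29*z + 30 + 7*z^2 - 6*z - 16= 7*z^2 + 23*z + 18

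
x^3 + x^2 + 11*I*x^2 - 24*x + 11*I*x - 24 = (x + 1)*(x + 3*I)*(x + 8*I)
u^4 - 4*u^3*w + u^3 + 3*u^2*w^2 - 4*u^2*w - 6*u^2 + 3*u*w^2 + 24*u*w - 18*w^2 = (u - 2)*(u + 3)*(u - 3*w)*(u - w)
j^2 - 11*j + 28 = (j - 7)*(j - 4)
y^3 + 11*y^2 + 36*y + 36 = (y + 2)*(y + 3)*(y + 6)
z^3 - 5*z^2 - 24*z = z*(z - 8)*(z + 3)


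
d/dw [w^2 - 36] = 2*w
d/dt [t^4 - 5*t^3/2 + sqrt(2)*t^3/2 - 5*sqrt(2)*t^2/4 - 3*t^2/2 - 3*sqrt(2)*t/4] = 4*t^3 - 15*t^2/2 + 3*sqrt(2)*t^2/2 - 5*sqrt(2)*t/2 - 3*t - 3*sqrt(2)/4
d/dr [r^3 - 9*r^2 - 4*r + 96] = 3*r^2 - 18*r - 4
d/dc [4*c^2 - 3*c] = 8*c - 3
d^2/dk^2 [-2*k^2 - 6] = -4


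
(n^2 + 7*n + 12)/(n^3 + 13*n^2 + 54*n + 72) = 1/(n + 6)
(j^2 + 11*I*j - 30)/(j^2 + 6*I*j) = (j + 5*I)/j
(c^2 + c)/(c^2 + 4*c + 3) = c/(c + 3)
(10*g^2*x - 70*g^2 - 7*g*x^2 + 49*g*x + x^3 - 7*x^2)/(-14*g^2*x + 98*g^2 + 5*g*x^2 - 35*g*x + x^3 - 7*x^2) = (-5*g + x)/(7*g + x)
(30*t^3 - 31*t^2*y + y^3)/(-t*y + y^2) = -30*t^2/y + t + y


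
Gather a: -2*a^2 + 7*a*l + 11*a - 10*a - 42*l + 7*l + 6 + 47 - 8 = -2*a^2 + a*(7*l + 1) - 35*l + 45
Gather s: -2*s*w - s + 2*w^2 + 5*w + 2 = s*(-2*w - 1) + 2*w^2 + 5*w + 2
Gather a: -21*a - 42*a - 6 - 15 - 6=-63*a - 27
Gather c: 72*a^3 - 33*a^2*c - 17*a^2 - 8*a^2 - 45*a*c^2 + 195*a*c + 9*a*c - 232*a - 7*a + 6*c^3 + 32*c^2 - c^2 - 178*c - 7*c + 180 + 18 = 72*a^3 - 25*a^2 - 239*a + 6*c^3 + c^2*(31 - 45*a) + c*(-33*a^2 + 204*a - 185) + 198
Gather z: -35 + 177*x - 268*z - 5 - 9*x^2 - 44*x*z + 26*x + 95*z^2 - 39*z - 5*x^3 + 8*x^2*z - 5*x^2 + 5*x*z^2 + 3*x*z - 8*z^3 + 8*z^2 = -5*x^3 - 14*x^2 + 203*x - 8*z^3 + z^2*(5*x + 103) + z*(8*x^2 - 41*x - 307) - 40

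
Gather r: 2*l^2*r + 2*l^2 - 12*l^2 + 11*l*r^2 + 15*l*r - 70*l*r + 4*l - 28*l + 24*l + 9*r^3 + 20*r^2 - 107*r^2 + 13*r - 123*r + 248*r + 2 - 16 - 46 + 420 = -10*l^2 + 9*r^3 + r^2*(11*l - 87) + r*(2*l^2 - 55*l + 138) + 360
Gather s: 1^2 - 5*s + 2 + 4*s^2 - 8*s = 4*s^2 - 13*s + 3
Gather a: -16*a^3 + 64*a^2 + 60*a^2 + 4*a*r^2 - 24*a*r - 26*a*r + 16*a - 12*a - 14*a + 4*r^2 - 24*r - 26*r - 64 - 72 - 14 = -16*a^3 + 124*a^2 + a*(4*r^2 - 50*r - 10) + 4*r^2 - 50*r - 150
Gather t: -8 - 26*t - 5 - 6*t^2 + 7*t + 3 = -6*t^2 - 19*t - 10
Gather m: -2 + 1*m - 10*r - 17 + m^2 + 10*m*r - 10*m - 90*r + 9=m^2 + m*(10*r - 9) - 100*r - 10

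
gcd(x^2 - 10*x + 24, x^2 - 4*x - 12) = x - 6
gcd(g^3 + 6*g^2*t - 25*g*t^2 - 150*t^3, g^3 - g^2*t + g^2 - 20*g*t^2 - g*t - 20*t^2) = -g + 5*t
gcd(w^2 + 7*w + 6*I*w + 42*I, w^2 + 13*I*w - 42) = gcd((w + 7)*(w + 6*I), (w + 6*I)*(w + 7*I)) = w + 6*I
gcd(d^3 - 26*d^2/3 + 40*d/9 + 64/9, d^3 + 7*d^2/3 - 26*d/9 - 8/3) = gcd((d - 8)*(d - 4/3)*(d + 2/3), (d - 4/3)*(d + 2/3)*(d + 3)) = d^2 - 2*d/3 - 8/9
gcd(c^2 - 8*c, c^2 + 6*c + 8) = 1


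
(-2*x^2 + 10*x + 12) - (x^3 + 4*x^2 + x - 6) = -x^3 - 6*x^2 + 9*x + 18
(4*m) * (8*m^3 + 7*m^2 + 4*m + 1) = 32*m^4 + 28*m^3 + 16*m^2 + 4*m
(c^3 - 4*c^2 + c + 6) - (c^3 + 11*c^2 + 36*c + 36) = -15*c^2 - 35*c - 30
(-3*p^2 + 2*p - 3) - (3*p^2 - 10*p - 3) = -6*p^2 + 12*p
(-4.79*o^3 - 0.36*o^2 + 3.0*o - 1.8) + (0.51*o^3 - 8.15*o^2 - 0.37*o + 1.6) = -4.28*o^3 - 8.51*o^2 + 2.63*o - 0.2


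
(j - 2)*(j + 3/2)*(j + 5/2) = j^3 + 2*j^2 - 17*j/4 - 15/2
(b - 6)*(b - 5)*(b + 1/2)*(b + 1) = b^4 - 19*b^3/2 + 14*b^2 + 79*b/2 + 15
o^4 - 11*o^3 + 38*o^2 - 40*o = o*(o - 5)*(o - 4)*(o - 2)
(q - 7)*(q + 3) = q^2 - 4*q - 21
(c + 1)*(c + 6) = c^2 + 7*c + 6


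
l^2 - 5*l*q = l*(l - 5*q)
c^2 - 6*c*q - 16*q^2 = (c - 8*q)*(c + 2*q)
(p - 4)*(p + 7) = p^2 + 3*p - 28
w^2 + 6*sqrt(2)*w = w*(w + 6*sqrt(2))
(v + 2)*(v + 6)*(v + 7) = v^3 + 15*v^2 + 68*v + 84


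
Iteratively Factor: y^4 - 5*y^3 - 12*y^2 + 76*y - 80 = (y + 4)*(y^3 - 9*y^2 + 24*y - 20) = (y - 2)*(y + 4)*(y^2 - 7*y + 10) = (y - 2)^2*(y + 4)*(y - 5)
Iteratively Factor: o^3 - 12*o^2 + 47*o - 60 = (o - 4)*(o^2 - 8*o + 15) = (o - 4)*(o - 3)*(o - 5)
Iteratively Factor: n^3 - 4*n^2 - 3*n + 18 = (n - 3)*(n^2 - n - 6) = (n - 3)*(n + 2)*(n - 3)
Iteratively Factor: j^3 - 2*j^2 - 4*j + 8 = (j - 2)*(j^2 - 4) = (j - 2)^2*(j + 2)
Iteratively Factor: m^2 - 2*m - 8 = (m + 2)*(m - 4)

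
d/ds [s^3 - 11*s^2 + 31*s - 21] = 3*s^2 - 22*s + 31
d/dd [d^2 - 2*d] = 2*d - 2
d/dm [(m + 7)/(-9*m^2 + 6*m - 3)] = (m^2 + 14*m - 5)/(9*m^4 - 12*m^3 + 10*m^2 - 4*m + 1)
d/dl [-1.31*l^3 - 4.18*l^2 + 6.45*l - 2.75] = -3.93*l^2 - 8.36*l + 6.45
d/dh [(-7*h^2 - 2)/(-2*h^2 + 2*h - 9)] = 2*(-7*h^2 + 59*h + 2)/(4*h^4 - 8*h^3 + 40*h^2 - 36*h + 81)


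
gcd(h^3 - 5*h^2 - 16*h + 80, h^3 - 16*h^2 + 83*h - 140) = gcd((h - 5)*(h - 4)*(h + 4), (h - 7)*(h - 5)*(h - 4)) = h^2 - 9*h + 20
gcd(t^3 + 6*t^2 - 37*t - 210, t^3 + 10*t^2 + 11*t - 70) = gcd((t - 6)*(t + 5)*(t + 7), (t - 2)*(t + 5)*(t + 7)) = t^2 + 12*t + 35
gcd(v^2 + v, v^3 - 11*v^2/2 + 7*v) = v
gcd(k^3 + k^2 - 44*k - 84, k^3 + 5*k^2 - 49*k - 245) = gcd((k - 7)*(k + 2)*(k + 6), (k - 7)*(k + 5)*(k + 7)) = k - 7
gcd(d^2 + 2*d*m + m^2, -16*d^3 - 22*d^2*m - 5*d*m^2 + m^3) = d + m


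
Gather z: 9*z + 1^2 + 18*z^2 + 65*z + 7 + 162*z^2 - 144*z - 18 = 180*z^2 - 70*z - 10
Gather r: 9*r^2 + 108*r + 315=9*r^2 + 108*r + 315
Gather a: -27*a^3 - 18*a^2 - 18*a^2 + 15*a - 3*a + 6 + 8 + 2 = -27*a^3 - 36*a^2 + 12*a + 16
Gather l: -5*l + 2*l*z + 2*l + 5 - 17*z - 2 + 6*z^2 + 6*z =l*(2*z - 3) + 6*z^2 - 11*z + 3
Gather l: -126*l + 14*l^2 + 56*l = 14*l^2 - 70*l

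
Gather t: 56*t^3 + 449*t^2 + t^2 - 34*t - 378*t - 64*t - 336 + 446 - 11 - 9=56*t^3 + 450*t^2 - 476*t + 90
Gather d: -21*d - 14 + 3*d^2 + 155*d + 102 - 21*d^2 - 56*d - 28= -18*d^2 + 78*d + 60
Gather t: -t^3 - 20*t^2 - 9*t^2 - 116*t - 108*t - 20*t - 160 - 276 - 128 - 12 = -t^3 - 29*t^2 - 244*t - 576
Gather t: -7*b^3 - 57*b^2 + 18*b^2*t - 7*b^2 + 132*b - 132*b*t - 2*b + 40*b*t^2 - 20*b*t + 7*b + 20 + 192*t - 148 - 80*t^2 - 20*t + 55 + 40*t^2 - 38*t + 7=-7*b^3 - 64*b^2 + 137*b + t^2*(40*b - 40) + t*(18*b^2 - 152*b + 134) - 66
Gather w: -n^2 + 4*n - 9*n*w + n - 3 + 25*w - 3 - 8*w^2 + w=-n^2 + 5*n - 8*w^2 + w*(26 - 9*n) - 6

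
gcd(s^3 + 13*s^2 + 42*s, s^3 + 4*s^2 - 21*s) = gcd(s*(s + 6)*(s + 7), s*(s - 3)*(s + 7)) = s^2 + 7*s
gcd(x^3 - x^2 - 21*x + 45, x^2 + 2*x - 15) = x^2 + 2*x - 15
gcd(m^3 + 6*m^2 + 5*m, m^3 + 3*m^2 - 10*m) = m^2 + 5*m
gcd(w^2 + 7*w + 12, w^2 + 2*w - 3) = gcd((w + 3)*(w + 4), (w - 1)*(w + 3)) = w + 3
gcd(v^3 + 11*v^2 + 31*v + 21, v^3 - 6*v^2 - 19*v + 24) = v + 3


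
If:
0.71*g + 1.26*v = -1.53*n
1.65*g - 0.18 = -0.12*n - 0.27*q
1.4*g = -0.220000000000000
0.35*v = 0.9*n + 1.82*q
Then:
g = -0.16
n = -5.68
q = 4.15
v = 6.98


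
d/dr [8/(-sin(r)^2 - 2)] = 32*sin(2*r)/(5 - cos(2*r))^2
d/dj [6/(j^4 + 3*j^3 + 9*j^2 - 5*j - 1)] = 6*(-4*j^3 - 9*j^2 - 18*j + 5)/(j^4 + 3*j^3 + 9*j^2 - 5*j - 1)^2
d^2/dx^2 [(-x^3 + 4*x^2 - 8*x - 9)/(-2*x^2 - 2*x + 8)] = (17*x^3 - 33*x^2 + 171*x + 13)/(x^6 + 3*x^5 - 9*x^4 - 23*x^3 + 36*x^2 + 48*x - 64)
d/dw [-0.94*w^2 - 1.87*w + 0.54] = -1.88*w - 1.87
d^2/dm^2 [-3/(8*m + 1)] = -384/(8*m + 1)^3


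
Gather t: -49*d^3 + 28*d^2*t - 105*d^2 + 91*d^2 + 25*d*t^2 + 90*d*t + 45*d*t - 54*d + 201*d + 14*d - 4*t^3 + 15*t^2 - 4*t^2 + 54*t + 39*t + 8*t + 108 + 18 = -49*d^3 - 14*d^2 + 161*d - 4*t^3 + t^2*(25*d + 11) + t*(28*d^2 + 135*d + 101) + 126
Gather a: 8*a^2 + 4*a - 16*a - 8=8*a^2 - 12*a - 8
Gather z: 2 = 2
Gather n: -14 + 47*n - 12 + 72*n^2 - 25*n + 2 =72*n^2 + 22*n - 24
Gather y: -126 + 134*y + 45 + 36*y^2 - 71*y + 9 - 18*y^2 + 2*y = 18*y^2 + 65*y - 72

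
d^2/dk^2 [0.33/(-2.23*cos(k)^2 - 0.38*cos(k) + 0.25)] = (6.564228*(1 - cos(k)^2)^2 + 0.838926*cos(k)^3 + 4.065666*cos(k)^2 - 1.646502*cos(k) - 7.027482)/(2.23*cos(k)^2 + 0.38*cos(k) - 0.25)^3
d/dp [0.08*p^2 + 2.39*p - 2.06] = 0.16*p + 2.39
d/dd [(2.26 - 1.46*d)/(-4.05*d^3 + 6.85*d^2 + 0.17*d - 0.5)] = (-11.826*d^3 + 37.46*d^2 - 30.962*d + 0.3458)/(16.4025*d^6 - 55.485*d^5 + 45.5455*d^4 + 6.379*d^3 - 6.8211*d^2 - 0.17*d + 0.25)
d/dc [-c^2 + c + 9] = 1 - 2*c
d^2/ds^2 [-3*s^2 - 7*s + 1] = -6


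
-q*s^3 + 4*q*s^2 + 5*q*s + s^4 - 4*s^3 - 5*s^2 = s*(-q + s)*(s - 5)*(s + 1)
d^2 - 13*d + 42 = (d - 7)*(d - 6)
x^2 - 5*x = x*(x - 5)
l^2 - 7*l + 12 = (l - 4)*(l - 3)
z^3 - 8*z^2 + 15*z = z*(z - 5)*(z - 3)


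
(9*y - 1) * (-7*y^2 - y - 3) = -63*y^3 - 2*y^2 - 26*y + 3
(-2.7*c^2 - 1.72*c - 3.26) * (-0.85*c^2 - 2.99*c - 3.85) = 2.295*c^4 + 9.535*c^3 + 18.3088*c^2 + 16.3694*c + 12.551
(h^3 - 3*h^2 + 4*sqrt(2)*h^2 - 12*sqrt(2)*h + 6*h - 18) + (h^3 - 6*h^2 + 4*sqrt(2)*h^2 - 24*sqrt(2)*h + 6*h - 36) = 2*h^3 - 9*h^2 + 8*sqrt(2)*h^2 - 36*sqrt(2)*h + 12*h - 54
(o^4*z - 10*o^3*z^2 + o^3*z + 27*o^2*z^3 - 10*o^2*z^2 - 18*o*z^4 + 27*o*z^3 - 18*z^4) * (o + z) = o^5*z - 9*o^4*z^2 + o^4*z + 17*o^3*z^3 - 9*o^3*z^2 + 9*o^2*z^4 + 17*o^2*z^3 - 18*o*z^5 + 9*o*z^4 - 18*z^5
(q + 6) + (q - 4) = 2*q + 2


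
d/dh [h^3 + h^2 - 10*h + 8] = 3*h^2 + 2*h - 10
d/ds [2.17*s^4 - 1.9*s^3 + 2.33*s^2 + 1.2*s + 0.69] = 8.68*s^3 - 5.7*s^2 + 4.66*s + 1.2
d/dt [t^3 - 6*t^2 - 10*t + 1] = 3*t^2 - 12*t - 10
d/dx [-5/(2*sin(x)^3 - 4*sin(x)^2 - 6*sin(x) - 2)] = -5*(4*sin(x) + 3*cos(x)^2)*cos(x)/(2*(-sin(x)^3 + 2*sin(x)^2 + 3*sin(x) + 1)^2)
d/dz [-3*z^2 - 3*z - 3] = -6*z - 3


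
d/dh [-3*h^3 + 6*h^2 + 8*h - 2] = -9*h^2 + 12*h + 8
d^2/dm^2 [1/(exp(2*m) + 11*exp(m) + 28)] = (2*(2*exp(m) + 11)^2*exp(m) - (4*exp(m) + 11)*(exp(2*m) + 11*exp(m) + 28))*exp(m)/(exp(2*m) + 11*exp(m) + 28)^3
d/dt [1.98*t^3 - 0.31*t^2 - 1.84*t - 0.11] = 5.94*t^2 - 0.62*t - 1.84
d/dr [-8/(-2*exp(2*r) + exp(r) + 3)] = (8 - 32*exp(r))*exp(r)/(-2*exp(2*r) + exp(r) + 3)^2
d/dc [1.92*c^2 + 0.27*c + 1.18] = 3.84*c + 0.27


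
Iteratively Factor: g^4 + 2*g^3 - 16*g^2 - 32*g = (g + 4)*(g^3 - 2*g^2 - 8*g) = g*(g + 4)*(g^2 - 2*g - 8) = g*(g - 4)*(g + 4)*(g + 2)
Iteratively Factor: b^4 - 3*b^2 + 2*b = (b - 1)*(b^3 + b^2 - 2*b) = b*(b - 1)*(b^2 + b - 2) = b*(b - 1)^2*(b + 2)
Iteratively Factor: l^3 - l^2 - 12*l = (l)*(l^2 - l - 12) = l*(l + 3)*(l - 4)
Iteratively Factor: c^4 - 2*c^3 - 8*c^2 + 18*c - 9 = (c - 3)*(c^3 + c^2 - 5*c + 3) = (c - 3)*(c - 1)*(c^2 + 2*c - 3) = (c - 3)*(c - 1)^2*(c + 3)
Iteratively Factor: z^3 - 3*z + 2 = (z - 1)*(z^2 + z - 2) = (z - 1)^2*(z + 2)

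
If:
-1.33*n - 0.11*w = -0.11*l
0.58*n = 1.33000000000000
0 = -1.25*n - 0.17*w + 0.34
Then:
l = 12.86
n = 2.29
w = -14.86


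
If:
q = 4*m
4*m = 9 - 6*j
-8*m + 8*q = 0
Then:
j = 3/2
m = 0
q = 0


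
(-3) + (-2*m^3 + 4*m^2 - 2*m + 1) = -2*m^3 + 4*m^2 - 2*m - 2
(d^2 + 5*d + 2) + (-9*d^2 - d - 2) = -8*d^2 + 4*d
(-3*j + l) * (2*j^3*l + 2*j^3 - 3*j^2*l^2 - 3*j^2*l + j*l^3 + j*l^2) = -6*j^4*l - 6*j^4 + 11*j^3*l^2 + 11*j^3*l - 6*j^2*l^3 - 6*j^2*l^2 + j*l^4 + j*l^3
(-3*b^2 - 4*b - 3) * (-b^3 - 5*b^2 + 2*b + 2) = 3*b^5 + 19*b^4 + 17*b^3 + b^2 - 14*b - 6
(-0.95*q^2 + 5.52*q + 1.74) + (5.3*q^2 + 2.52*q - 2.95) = 4.35*q^2 + 8.04*q - 1.21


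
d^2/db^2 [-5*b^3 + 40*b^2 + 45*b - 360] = 80 - 30*b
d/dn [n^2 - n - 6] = 2*n - 1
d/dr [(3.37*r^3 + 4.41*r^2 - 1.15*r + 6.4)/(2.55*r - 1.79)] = (17.187*r^3 - 6.8514*r^2 - 15.7878*r - 14.2615)/(6.5025*r^2 - 9.129*r + 3.2041)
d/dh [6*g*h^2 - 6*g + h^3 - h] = 12*g*h + 3*h^2 - 1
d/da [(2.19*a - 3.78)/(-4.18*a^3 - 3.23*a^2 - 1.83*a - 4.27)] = (18.3084*a^3 - 40.3275*a^2 - 24.4188*a - 16.2687)/(17.4724*a^6 + 27.0028*a^5 + 25.7317*a^4 + 47.519*a^3 + 30.9331*a^2 + 15.6282*a + 18.2329)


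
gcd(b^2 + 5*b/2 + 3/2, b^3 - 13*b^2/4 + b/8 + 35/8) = b + 1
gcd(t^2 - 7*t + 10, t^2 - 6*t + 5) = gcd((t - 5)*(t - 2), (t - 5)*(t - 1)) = t - 5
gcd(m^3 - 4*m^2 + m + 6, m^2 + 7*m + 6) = m + 1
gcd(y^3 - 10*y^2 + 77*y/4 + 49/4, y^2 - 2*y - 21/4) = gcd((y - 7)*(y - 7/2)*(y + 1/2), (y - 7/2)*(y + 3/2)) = y - 7/2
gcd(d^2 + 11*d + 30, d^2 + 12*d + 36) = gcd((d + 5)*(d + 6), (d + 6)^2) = d + 6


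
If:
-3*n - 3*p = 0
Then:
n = -p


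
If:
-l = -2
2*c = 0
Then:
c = 0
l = 2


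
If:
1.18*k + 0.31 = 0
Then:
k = -0.26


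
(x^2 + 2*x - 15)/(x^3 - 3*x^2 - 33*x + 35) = (x - 3)/(x^2 - 8*x + 7)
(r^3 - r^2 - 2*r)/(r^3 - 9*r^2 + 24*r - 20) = r*(r + 1)/(r^2 - 7*r + 10)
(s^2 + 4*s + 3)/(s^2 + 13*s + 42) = (s^2 + 4*s + 3)/(s^2 + 13*s + 42)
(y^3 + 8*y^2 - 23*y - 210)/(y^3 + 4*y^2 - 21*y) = (y^2 + y - 30)/(y*(y - 3))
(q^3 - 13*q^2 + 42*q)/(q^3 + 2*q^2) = (q^2 - 13*q + 42)/(q*(q + 2))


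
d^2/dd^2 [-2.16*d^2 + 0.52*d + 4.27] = -4.32000000000000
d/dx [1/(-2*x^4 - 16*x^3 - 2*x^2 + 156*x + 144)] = (2*x^3 + 12*x^2 + x - 39)/(x^4 + 8*x^3 + x^2 - 78*x - 72)^2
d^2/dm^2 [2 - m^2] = -2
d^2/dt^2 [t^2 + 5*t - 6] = 2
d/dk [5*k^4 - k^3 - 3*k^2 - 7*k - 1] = 20*k^3 - 3*k^2 - 6*k - 7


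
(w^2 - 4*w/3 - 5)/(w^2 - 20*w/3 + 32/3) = (3*w^2 - 4*w - 15)/(3*w^2 - 20*w + 32)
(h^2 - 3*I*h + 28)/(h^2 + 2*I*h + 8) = (h - 7*I)/(h - 2*I)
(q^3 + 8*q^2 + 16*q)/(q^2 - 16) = q*(q + 4)/(q - 4)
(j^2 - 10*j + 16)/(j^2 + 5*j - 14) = (j - 8)/(j + 7)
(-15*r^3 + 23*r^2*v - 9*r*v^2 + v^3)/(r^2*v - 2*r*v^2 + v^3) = (-15*r^2 + 8*r*v - v^2)/(v*(r - v))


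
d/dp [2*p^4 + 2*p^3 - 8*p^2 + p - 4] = 8*p^3 + 6*p^2 - 16*p + 1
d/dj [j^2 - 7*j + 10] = 2*j - 7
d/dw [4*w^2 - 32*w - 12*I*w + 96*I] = 8*w - 32 - 12*I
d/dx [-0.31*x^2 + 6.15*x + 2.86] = 6.15 - 0.62*x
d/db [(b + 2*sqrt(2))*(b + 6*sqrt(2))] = 2*b + 8*sqrt(2)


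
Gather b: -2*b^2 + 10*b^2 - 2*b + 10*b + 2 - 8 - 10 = 8*b^2 + 8*b - 16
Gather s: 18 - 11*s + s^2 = s^2 - 11*s + 18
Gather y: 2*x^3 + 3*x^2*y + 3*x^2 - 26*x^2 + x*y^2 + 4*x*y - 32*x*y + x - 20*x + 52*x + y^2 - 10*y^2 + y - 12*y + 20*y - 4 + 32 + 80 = 2*x^3 - 23*x^2 + 33*x + y^2*(x - 9) + y*(3*x^2 - 28*x + 9) + 108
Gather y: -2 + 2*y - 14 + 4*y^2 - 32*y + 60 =4*y^2 - 30*y + 44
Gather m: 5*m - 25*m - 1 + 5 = 4 - 20*m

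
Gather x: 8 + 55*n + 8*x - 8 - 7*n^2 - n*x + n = -7*n^2 + 56*n + x*(8 - n)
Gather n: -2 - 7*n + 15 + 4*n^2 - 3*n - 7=4*n^2 - 10*n + 6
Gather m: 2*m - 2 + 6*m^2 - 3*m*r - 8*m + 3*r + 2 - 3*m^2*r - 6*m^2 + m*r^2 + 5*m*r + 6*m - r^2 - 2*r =-3*m^2*r + m*(r^2 + 2*r) - r^2 + r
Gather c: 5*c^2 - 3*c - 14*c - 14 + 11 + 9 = 5*c^2 - 17*c + 6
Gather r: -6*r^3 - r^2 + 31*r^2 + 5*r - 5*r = -6*r^3 + 30*r^2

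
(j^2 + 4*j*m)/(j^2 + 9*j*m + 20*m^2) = j/(j + 5*m)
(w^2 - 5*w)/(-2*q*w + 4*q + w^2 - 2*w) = w*(5 - w)/(2*q*w - 4*q - w^2 + 2*w)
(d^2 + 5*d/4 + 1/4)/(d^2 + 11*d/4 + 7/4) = (4*d + 1)/(4*d + 7)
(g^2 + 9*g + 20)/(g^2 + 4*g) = (g + 5)/g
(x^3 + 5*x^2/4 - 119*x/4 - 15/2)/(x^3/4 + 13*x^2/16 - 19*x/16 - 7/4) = 4*(4*x^3 + 5*x^2 - 119*x - 30)/(4*x^3 + 13*x^2 - 19*x - 28)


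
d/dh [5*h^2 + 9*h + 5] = 10*h + 9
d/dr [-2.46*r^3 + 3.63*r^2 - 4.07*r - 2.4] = -7.38*r^2 + 7.26*r - 4.07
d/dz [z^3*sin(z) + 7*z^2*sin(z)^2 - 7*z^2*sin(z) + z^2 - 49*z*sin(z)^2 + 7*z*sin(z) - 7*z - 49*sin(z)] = z^3*cos(z) + 3*z^2*sin(z) + 7*z^2*sin(2*z) - 7*z^2*cos(z) + 14*z*sin(z)^2 - 14*z*sin(z) - 49*z*sin(2*z) + 7*z*cos(z) + 2*z - 49*sin(z)^2 + 7*sin(z) - 49*cos(z) - 7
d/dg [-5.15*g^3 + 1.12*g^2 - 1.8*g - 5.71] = -15.45*g^2 + 2.24*g - 1.8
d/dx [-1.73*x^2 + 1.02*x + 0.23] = 1.02 - 3.46*x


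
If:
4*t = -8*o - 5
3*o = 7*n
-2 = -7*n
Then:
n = 2/7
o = 2/3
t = -31/12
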